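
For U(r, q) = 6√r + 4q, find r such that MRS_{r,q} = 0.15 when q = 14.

r = 25

MU_r = 6/(2√r), MU_q = 4.
MRS = 6/(2√r) ÷ 4.
MRS depends only on r: 0.75/√r = 0.15 ⇒ √r = 0.75/0.15 = 5 ⇒ r = 25.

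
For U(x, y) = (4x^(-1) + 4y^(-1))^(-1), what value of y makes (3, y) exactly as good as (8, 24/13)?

U depends on (x, y) only through S = 4x^(-1) + 4y^(-1), so equal utility means equal S. At (8, 24/13): S = 8/3.
With x = 3: 4·3^(-1) = 4/3, so 4y^(-1) = 8/3 − 4/3 = 4/3, i.e. y^(-1) = 1/3.
Hence y = 1/(1/3) = 3.
Check: U(3, 3) = 0.375.

y = 3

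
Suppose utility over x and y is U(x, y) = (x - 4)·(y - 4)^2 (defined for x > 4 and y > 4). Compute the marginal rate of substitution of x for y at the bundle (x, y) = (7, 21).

MU_x = (y−4)^2, MU_y = 2·(x−4)·(y−4).
MRS = (1/2)·(y−4)/(x−4).
At (7, 21): MRS = 17/6.
That is, one extra unit of x is worth 17/6 units of y at the margin.

MRS = 17/6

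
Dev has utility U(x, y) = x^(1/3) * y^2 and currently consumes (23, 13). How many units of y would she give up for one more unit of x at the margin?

MRS = 13/138

MU_x = 1/3·x^(-2/3)·y^2 and MU_y = 2·x^(1/3)·y.
MRS = MU_x/MU_y = (1/6)·y/x.
At (23, 13): MRS = 13/138.
The indifference curve has slope −13/138 at this bundle.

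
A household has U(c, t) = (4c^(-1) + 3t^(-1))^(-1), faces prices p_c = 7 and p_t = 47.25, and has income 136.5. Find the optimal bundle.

c* = 6, t* = 2

For CES with ρ = -1, MRS = (4/3)·(t/c)^2.
Tangency: set MRS = p_c/p_t = 7/47.25 = 4/27.
So (t/c)^2 = 1/9; taking the square root, t/c = 1/3, i.e. t = (1/3)·c.
Substitute into the budget 7·c + 47.25·t = 136.5: 22.75·c = 136.5, so c* = 6 and t* = (1/3)·6 = 2.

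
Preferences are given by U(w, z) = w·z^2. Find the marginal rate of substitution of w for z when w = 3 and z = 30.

MU_w = z^2 and MU_z = 2·w·z.
MRS = MU_w/MU_z = (1/2)·z/w.
At (3, 30): MRS = 5.
That is, one extra unit of w is worth 5 units of z at the margin.

MRS = 5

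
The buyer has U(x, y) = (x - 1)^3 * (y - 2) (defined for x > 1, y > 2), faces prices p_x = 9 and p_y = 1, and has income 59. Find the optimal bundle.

x* = 5, y* = 14

MU_x = 3·(x−1)^2·(y−2), MU_y = (x−1)^3.
MRS = (3/1)·(y−2)/(x−1).
Tangency: set MRS = p_x/p_y = 9/1 = 9.
So (3/1)·(y − 2)/(x − 1) = 9, i.e. (y − 2) = 3·(x − 1).
Rewrite the budget in excess-of-subsistence terms: 9·(x − 1) + 1·(y − 2) = 59 − 9·1 − 1·2 = 48.
Substituting, 12·(x − 1) = 48, so x − 1 = 4 and x* = 5.
Then y − 2 = 3·4 = 12, so y* = 14.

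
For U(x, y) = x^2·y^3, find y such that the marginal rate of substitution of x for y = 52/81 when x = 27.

y = 26

MU_x = 2·x·y^3 and MU_y = 3·x^2·y^2.
MRS = MU_x/MU_y = (2/3)·y/x.
Substitute x = 27: MRS = y/40.5. Setting y/40.5 = 52/81 gives y = (52/81)·40.5 = 26.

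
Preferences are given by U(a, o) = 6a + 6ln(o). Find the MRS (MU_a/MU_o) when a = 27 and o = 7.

MU_a = 6, MU_o = 6/o.
MRS = 6 ÷ (6/o).
At (27, 7): MRS = 7.
So at (27, 7) the consumer would give up 7 units of o for one more unit of a.

MRS = 7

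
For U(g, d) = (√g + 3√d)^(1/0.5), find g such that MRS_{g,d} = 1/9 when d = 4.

For CES with ρ = 0.5, MRS = (1/3)·√(d/g).
Setting (1/3)·√(4/g) = 1/9 gives √(4/g) = 1/3, so 4/g = 1/9 and g = 36.

g = 36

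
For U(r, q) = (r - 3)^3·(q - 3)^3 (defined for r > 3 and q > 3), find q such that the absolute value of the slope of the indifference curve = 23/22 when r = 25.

q = 26

MU_r = 3·(r−3)^2·(q−3)^3, MU_q = 3·(r−3)^3·(q−3)^2.
MRS = (q−3)/(r−3).
Substitute r = 25: MRS = (q − 3)/22. Setting this equal to 23/22 gives q − 3 = (23/22)·22 = 23, so q = 26.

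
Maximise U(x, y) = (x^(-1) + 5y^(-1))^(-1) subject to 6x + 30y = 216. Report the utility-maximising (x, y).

For CES with ρ = -1, MRS = (1/5)·(y/x)^2.
Tangency: set MRS = p_x/p_y = 6/30 = 0.2.
So (y/x)^2 = 1; taking the square root, y/x = 1, i.e. y = x.
Substitute into the budget 6·x + 30·y = 216: 36·x = 216, so x* = 6 and y* = 6.

x* = 6, y* = 6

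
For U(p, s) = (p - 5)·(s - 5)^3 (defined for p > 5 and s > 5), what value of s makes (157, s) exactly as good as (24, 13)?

U(24, 13) = 9728.
Set U(157, s) = 9728 and solve.
With p = 157: (157 − 5) = 152, so (s − 5)^3 = 9728/152 = 64.
Taking the cube root (with s > 5): s − 5 = 4, so s = 9.
Check: U(157, 9) = 9728.

s = 9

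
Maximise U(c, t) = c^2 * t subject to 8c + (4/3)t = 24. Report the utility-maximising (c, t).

MU_c = 2·c·t and MU_t = c^2.
MRS = MU_c/MU_t = (2/1)·t/c.
Tangency: set MRS = p_c/p_t = 8/(4/3) = 6.
So (2/1)·t/c = 6, i.e. t = 3·c.
Substitute into the budget 8·c + (4/3)·t = 24: 12·c = 24, so c* = 2.
Then t* = 3·2 = 6.

c* = 2, t* = 6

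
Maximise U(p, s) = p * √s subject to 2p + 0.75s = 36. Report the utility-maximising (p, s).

MU_p = √s and MU_s = 0.5·p·s^(-0.5).
MRS = MU_p/MU_s = (2)·s/p.
Tangency: set MRS = p_p/p_s = 2/0.75 = 8/3.
So (2)·s/p = 8/3, i.e. s = (4/3)·p.
Substitute into the budget 2·p + 0.75·s = 36: 3·p = 36, so p* = 12.
Then s* = (4/3)·12 = 16.

p* = 12, s* = 16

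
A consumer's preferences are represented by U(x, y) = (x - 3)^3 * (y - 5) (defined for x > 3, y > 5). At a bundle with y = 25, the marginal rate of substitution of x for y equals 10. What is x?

MU_x = 3·(x−3)^2·(y−5), MU_y = (x−3)^3.
MRS = (3/1)·(y−5)/(x−3).
Substitute y = 25: MRS = 60/(x − 3). Setting this equal to 10 gives x − 3 = 60/10 = 6, so x = 9.

x = 9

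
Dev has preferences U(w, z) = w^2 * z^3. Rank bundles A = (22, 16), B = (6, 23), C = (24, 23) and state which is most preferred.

Bundle C

Evaluate utility at each bundle:
U(A) = 1982464.
U(B) = 438012.
U(C) = 7008192.
Highest utility is C, so C ≻ A ≻ B.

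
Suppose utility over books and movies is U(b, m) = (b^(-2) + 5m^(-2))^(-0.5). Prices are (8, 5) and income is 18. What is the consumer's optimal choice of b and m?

For CES with ρ = -2, MRS = (1/5)·(m/b)^3.
Tangency: set MRS = p_b/p_m = 8/5 = 1.6.
So (m/b)^3 = 8; taking the cube root, m/b = 2, i.e. m = 2·b.
Substitute into the budget 8·b + 5·m = 18: 18·b = 18, so b* = 1 and m* = 2·1 = 2.

b* = 1, m* = 2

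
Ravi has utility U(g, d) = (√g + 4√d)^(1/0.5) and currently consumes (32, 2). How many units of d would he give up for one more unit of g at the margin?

For CES with ρ = 0.5, MRS = (1/4)·√(d/g).
At (32, 2): MRS = 1/16.
That is, one extra unit of g is worth 1/16 units of d at the margin.

MRS = 1/16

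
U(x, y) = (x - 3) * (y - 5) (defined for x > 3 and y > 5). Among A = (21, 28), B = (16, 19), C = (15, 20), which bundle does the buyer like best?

Evaluate utility at each bundle:
U(A) = 414.
U(B) = 182.
U(C) = 180.
Highest utility is A, so A ≻ B ≻ C.

Bundle A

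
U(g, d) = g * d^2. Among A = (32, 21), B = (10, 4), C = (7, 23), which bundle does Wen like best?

Bundle A

Evaluate utility at each bundle:
U(A) = 14112.
U(B) = 160.
U(C) = 3703.
Highest utility is A, so A ≻ C ≻ B.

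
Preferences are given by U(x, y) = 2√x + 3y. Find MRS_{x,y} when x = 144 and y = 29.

MU_x = 2/(2√x), MU_y = 3.
MRS = 2/(2√x) ÷ 3.
At (144, 29): MRS = 1/36.
The indifference curve has slope −1/36 at this bundle.

MRS = 1/36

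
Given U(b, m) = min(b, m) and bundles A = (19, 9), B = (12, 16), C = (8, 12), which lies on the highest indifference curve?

Bundle B

Evaluate utility at each bundle:
U(A) = 9.
U(B) = 12.
U(C) = 8.
Highest utility is B, so B ≻ A ≻ C.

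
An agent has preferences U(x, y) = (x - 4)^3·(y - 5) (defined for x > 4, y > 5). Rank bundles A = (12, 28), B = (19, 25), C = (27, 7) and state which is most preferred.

Bundle B

Evaluate utility at each bundle:
U(A) = 11776.
U(B) = 67500.
U(C) = 24334.
Highest utility is B, so B ≻ C ≻ A.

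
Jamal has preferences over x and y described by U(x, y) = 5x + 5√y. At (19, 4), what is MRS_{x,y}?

MRS = 4

MU_x = 5, MU_y = 5/(2√y).
MRS = 5 ÷ (5/(2√y)).
At (19, 4): MRS = 4.
So at (19, 4) the consumer would give up 4 units of y for one more unit of x.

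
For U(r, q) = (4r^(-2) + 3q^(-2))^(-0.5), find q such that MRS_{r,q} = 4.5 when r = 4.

q = 6

For CES with ρ = -2, MRS = (4/3)·(q/r)^3.
Setting (4/3)·(q/4)^3 = 4.5 gives (q/4)^3 = 3.375, so q/4 = 1.5 and q = 6.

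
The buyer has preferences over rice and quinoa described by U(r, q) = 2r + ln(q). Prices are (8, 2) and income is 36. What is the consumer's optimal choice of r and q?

r* = 4, q* = 2

MU_r = 2, MU_q = 1/q.
MRS = 2 ÷ (1/q).
Tangency: set MRS = p_r/p_q = 8/2 = 4.
MRS depends only on q: 2·q = 4 ⇒ q* = 4/2 = 2.
From the budget, 8·r = 36 − 2·2 = 32, so r* = 4.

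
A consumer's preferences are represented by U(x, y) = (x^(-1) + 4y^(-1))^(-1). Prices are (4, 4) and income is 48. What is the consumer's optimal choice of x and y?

x* = 4, y* = 8

For CES with ρ = -1, MRS = (1/4)·(y/x)^2.
Tangency: set MRS = p_x/p_y = 4/4 = 1.
So (y/x)^2 = 4; taking the square root, y/x = 2, i.e. y = 2·x.
Substitute into the budget 4·x + 4·y = 48: 12·x = 48, so x* = 4 and y* = 2·4 = 8.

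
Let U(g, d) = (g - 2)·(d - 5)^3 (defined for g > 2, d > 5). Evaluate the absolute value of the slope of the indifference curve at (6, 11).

MRS = 0.5

MU_g = (d−5)^3, MU_d = 3·(g−2)·(d−5)^2.
MRS = (1/3)·(d−5)/(g−2).
At (6, 11): MRS = 0.5.
So at (6, 11) the consumer would give up 0.5 units of d for one more unit of g.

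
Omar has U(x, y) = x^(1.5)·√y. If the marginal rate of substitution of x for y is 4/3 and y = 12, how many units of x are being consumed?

MU_x = 1.5·√x·√y and MU_y = 0.5·x^(1.5)·y^(-0.5).
MRS = MU_x/MU_y = (3)·y/x.
Substitute y = 12: MRS = 36/x. Setting 36/x = 4/3 gives x = 36/(4/3) = 27.

x = 27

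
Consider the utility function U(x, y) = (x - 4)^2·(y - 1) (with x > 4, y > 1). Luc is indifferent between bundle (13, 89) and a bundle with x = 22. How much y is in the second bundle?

U(13, 89) = 7128.
Set U(22, y) = 7128 and solve.
With x = 22: (22 − 4)^2 = 324, so (y − 1) = 7128/324 = 22.
So y = 1 + 22 = 23.
Check: U(22, 23) = 7128.

y = 23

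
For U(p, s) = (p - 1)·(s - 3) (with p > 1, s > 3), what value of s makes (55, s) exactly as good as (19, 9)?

s = 5

U(19, 9) = 108.
Set U(55, s) = 108 and solve.
With p = 55: (55 − 1) = 54, so (s − 3) = 108/54 = 2.
So s = 3 + 2 = 5.
Check: U(55, 5) = 108.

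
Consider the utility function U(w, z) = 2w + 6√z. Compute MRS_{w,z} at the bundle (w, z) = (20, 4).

MRS = 4/3

MU_w = 2, MU_z = 6/(2√z).
MRS = 2 ÷ (6/(2√z)).
At (20, 4): MRS = 4/3.
The indifference curve has slope −4/3 at this bundle.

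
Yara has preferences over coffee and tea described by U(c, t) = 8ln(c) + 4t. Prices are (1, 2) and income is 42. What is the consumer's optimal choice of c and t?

MU_c = 8/c, MU_t = 4.
MRS = 8/c ÷ 4.
Tangency: set MRS = p_c/p_t = 1/2 = 0.5.
MRS depends only on c: 2/c = 0.5 ⇒ c* = 2/0.5 = 4.
From the budget, 2·t = 42 − 1·4 = 38, so t* = 19.

c* = 4, t* = 19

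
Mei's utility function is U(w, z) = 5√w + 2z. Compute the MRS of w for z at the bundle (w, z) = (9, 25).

MRS = 5/12

MU_w = 5/(2√w), MU_z = 2.
MRS = 5/(2√w) ÷ 2.
At (9, 25): MRS = 5/12.
So at (9, 25) the consumer would give up 5/12 units of z for one more unit of w.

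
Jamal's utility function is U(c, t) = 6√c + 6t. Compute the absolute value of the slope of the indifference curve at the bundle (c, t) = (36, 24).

MRS = 1/12

MU_c = 6/(2√c), MU_t = 6.
MRS = 6/(2√c) ÷ 6.
At (36, 24): MRS = 1/12.
So at (36, 24) the consumer would give up 1/12 units of t for one more unit of c.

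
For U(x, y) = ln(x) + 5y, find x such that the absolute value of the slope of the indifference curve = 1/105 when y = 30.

MU_x = 1/x, MU_y = 5.
MRS = 1/x ÷ 5.
MRS depends only on x: 0.2/x = 1/105 ⇒ x = 0.2/(1/105) = 21.

x = 21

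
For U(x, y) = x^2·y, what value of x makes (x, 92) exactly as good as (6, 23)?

U(6, 23) = 828.
Set U(x, 92) = 828 and solve.
With y = 92: x^2 = 828/92 = 9; taking the square root, x = 3.
Check: U(3, 92) = 828.

x = 3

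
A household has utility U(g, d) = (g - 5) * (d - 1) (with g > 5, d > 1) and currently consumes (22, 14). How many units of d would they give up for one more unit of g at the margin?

MRS = 13/17

MU_g = (d−1), MU_d = (g−5).
MRS = (d−1)/(g−5).
At (22, 14): MRS = 13/17.
The indifference curve has slope −13/17 at this bundle.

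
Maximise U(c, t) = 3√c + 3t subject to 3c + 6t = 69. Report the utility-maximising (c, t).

c* = 1, t* = 11

MU_c = 3/(2√c), MU_t = 3.
MRS = 3/(2√c) ÷ 3.
Tangency: set MRS = p_c/p_t = 3/6 = 0.5.
MRS depends only on c: 0.5/√c = 0.5 ⇒ √c = 0.5/0.5 = 1 ⇒ c* = 1.
From the budget, 6·t = 69 − 3·1 = 66, so t* = 11.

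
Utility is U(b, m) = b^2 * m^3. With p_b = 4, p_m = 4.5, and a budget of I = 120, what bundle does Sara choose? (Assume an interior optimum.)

MU_b = 2·b·m^3 and MU_m = 3·b^2·m^2.
MRS = MU_b/MU_m = (2/3)·m/b.
Tangency: set MRS = p_b/p_m = 4/4.5 = 8/9.
So (2/3)·m/b = 8/9, i.e. m = (4/3)·b.
Substitute into the budget 4·b + 4.5·m = 120: 10·b = 120, so b* = 12.
Then m* = (4/3)·12 = 16.

b* = 12, m* = 16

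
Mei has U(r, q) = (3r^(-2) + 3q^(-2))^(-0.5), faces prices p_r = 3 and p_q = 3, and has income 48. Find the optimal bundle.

r* = 8, q* = 8

For CES with ρ = -2, MRS = (q/r)^3.
Tangency: set MRS = p_r/p_q = 3/3 = 1.
So (q/r)^3 = 1; taking the cube root, q/r = 1, i.e. q = r.
Substitute into the budget 3·r + 3·q = 48: 6·r = 48, so r* = 8 and q* = 8.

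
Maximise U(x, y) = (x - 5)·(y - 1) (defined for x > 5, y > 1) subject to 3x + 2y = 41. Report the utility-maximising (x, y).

x* = 9, y* = 7

MU_x = (y−1), MU_y = (x−5).
MRS = (y−1)/(x−5).
Tangency: set MRS = p_x/p_y = 3/2 = 1.5.
So (y − 1)/(x − 5) = 1.5, i.e. (y − 1) = 1.5·(x − 5).
Rewrite the budget in excess-of-subsistence terms: 3·(x − 5) + 2·(y − 1) = 41 − 3·5 − 2·1 = 24.
Substituting, 6·(x − 5) = 24, so x − 5 = 4 and x* = 9.
Then y − 1 = 1.5·4 = 6, so y* = 7.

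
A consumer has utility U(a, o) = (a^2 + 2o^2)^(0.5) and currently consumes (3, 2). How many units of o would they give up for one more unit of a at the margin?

For CES with ρ = 2, MRS = (1/2)·(o/a)^(-1).
At (3, 2): MRS = 0.75.
That is, one extra unit of a is worth 0.75 units of o at the margin.

MRS = 0.75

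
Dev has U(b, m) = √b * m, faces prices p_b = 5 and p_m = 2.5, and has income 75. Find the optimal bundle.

b* = 5, m* = 20

MU_b = 0.5·b^(-0.5)·m and MU_m = √b.
MRS = MU_b/MU_m = (0.5)·m/b.
Tangency: set MRS = p_b/p_m = 5/2.5 = 2.
So (0.5)·m/b = 2, i.e. m = 4·b.
Substitute into the budget 5·b + 2.5·m = 75: 15·b = 75, so b* = 5.
Then m* = 4·5 = 20.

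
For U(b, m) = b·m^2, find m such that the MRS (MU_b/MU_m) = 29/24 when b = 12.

m = 29

MU_b = m^2 and MU_m = 2·b·m.
MRS = MU_b/MU_m = (1/2)·m/b.
Substitute b = 12: MRS = m/24. Setting m/24 = 29/24 gives m = (29/24)·24 = 29.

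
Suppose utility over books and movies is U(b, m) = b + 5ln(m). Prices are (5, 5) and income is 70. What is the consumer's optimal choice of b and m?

b* = 9, m* = 5

MU_b = 1, MU_m = 5/m.
MRS = 1 ÷ (5/m).
Tangency: set MRS = p_b/p_m = 5/5 = 1.
MRS depends only on m: 0.2·m = 1 ⇒ m* = 1/0.2 = 5.
From the budget, 5·b = 70 − 5·5 = 45, so b* = 9.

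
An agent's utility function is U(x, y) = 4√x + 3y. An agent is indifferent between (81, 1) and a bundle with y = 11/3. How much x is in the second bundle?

x = 49

U(81, 1) = 39.
Set U(x, 11/3) = 39 and solve.
With y = 11/3: 4√x = 39 − 3·11/3 = 28, so √x = 7 and x = 49.
Check: U(49, 11/3) = 39.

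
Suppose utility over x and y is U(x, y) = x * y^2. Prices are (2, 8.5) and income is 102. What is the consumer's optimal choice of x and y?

x* = 17, y* = 8

MU_x = y^2 and MU_y = 2·x·y.
MRS = MU_x/MU_y = (1/2)·y/x.
Tangency: set MRS = p_x/p_y = 2/8.5 = 4/17.
So (1/2)·y/x = 4/17, i.e. y = (8/17)·x.
Substitute into the budget 2·x + 8.5·y = 102: 6·x = 102, so x* = 17.
Then y* = (8/17)·17 = 8.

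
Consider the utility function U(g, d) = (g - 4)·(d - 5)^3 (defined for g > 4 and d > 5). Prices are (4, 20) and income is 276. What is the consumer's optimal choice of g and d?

MU_g = (d−5)^3, MU_d = 3·(g−4)·(d−5)^2.
MRS = (1/3)·(d−5)/(g−4).
Tangency: set MRS = p_g/p_d = 4/20 = 0.2.
So (1/3)·(d − 5)/(g − 4) = 0.2, i.e. (d − 5) = 0.6·(g − 4).
Rewrite the budget in excess-of-subsistence terms: 4·(g − 4) + 20·(d − 5) = 276 − 4·4 − 20·5 = 160.
Substituting, 16·(g − 4) = 160, so g − 4 = 10 and g* = 14.
Then d − 5 = 0.6·10 = 6, so d* = 11.

g* = 14, d* = 11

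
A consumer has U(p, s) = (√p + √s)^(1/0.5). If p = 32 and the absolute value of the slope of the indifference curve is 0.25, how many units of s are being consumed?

s = 2

For CES with ρ = 0.5, MRS = √(s/p).
Setting √(s/32) = 0.25 gives s/32 = 1/16 and s = 2.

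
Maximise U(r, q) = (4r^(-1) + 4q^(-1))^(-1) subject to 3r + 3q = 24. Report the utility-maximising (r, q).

For CES with ρ = -1, MRS = (q/r)^2.
Tangency: set MRS = p_r/p_q = 3/3 = 1.
So (q/r)^2 = 1; taking the square root, q/r = 1, i.e. q = r.
Substitute into the budget 3·r + 3·q = 24: 6·r = 24, so r* = 4 and q* = 4.

r* = 4, q* = 4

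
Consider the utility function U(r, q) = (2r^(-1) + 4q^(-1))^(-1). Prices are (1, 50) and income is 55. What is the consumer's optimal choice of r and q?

r* = 5, q* = 1

For CES with ρ = -1, MRS = (2/4)·(q/r)^2.
Tangency: set MRS = p_r/p_q = 1/50.
So (q/r)^2 = 1/25; taking the square root, q/r = 0.2, i.e. q = 0.2·r.
Substitute into the budget 1·r + 50·q = 55: 11·r = 55, so r* = 5 and q* = 0.2·5 = 1.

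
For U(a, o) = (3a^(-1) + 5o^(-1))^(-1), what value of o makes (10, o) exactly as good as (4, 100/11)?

o = 5

U depends on (a, o) only through S = 3a^(-1) + 5o^(-1), so equal utility means equal S. At (4, 100/11): S = 1.3.
With a = 10: 3·10^(-1) = 0.3, so 5o^(-1) = 1.3 − 0.3 = 1, i.e. o^(-1) = 0.2.
Hence o = 1/0.2 = 5.
Check: U(10, 5) = 0.7692.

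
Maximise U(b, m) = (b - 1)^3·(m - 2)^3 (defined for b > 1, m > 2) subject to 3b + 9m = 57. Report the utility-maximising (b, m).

MU_b = 3·(b−1)^2·(m−2)^3, MU_m = 3·(b−1)^3·(m−2)^2.
MRS = (m−2)/(b−1).
Tangency: set MRS = p_b/p_m = 3/9 = 1/3.
So (m − 2)/(b − 1) = 1/3, i.e. (m − 2) = (1/3)·(b − 1).
Rewrite the budget in excess-of-subsistence terms: 3·(b − 1) + 9·(m − 2) = 57 − 3·1 − 9·2 = 36.
Substituting, 6·(b − 1) = 36, so b − 1 = 6 and b* = 7.
Then m − 2 = (1/3)·6 = 2, so m* = 4.

b* = 7, m* = 4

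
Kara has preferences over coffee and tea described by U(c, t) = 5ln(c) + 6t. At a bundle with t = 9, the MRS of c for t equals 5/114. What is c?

c = 19

MU_c = 5/c, MU_t = 6.
MRS = 5/c ÷ 6.
MRS depends only on c: (5/6)/c = 5/114 ⇒ c = (5/6)/(5/114) = 19.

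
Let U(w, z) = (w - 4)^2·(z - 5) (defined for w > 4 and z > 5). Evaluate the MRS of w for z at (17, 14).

MRS = 18/13

MU_w = 2·(w−4)·(z−5), MU_z = (w−4)^2.
MRS = (2/1)·(z−5)/(w−4).
At (17, 14): MRS = 18/13.
So at (17, 14) the consumer would give up 18/13 units of z for one more unit of w.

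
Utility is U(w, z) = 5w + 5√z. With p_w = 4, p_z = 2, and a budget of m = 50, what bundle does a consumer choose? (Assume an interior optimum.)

MU_w = 5, MU_z = 5/(2√z).
MRS = 5 ÷ (5/(2√z)).
Tangency: set MRS = p_w/p_z = 4/2 = 2.
MRS depends only on z: 2·√z = 2 ⇒ √z = 2/2 = 1 ⇒ z* = 1.
From the budget, 4·w = 50 − 2·1 = 48, so w* = 12.

w* = 12, z* = 1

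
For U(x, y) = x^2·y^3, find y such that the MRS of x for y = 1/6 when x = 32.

MU_x = 2·x·y^3 and MU_y = 3·x^2·y^2.
MRS = MU_x/MU_y = (2/3)·y/x.
Substitute x = 32: MRS = y/48. Setting y/48 = 1/6 gives y = (1/6)·48 = 8.

y = 8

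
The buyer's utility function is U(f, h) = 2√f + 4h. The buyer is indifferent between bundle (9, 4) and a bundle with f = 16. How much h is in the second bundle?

h = 3.5

U(9, 4) = 22.
Set U(16, h) = 22 and solve.
With f = 16: √16 = 4, so 4h = 22 − 2·4 = 14 and h = 3.5.
Check: U(16, 3.5) = 22.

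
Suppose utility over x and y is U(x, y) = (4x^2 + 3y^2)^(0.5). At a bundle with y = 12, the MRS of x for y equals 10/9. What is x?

For CES with ρ = 2, MRS = (4/3)·(y/x)^(-1).
Setting (4/3)·(12/x)^(-1) = 10/9 gives (12/x)^(-1) = 5/6, so 12/x = 1.2 and x = 10.

x = 10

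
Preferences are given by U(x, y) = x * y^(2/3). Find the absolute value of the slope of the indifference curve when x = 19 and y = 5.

MRS = 15/38

MU_x = y^(2/3) and MU_y = 2/3·x·y^(-1/3).
MRS = MU_x/MU_y = (1.5)·y/x.
At (19, 5): MRS = 15/38.
The indifference curve has slope −15/38 at this bundle.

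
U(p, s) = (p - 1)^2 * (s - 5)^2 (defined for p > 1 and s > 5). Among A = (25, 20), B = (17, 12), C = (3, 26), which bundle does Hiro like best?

Evaluate utility at each bundle:
U(A) = 129600.
U(B) = 12544.
U(C) = 1764.
Highest utility is A, so A ≻ B ≻ C.

Bundle A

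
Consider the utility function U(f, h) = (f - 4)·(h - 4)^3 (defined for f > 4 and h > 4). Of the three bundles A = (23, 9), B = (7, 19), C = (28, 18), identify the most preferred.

Evaluate utility at each bundle:
U(A) = 2375.
U(B) = 10125.
U(C) = 65856.
Highest utility is C, so C ≻ B ≻ A.

Bundle C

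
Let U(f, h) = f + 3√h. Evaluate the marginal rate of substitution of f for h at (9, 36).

MU_f = 1, MU_h = 3/(2√h).
MRS = 1 ÷ (3/(2√h)).
At (9, 36): MRS = 4.
So at (9, 36) the consumer would give up 4 units of h for one more unit of f.

MRS = 4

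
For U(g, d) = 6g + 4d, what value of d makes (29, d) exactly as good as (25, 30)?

d = 24

U(25, 30) = 270.
Set U(29, d) = 270 and solve.
6·29 + 4d = 270 ⇒ 4d = 96 ⇒ d = 24.
Check: U(29, 24) = 270.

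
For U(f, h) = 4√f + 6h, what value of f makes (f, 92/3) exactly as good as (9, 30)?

f = 4

U(9, 30) = 192.
Set U(f, 92/3) = 192 and solve.
With h = 92/3: 4√f = 192 − 6·92/3 = 8, so √f = 2 and f = 4.
Check: U(4, 92/3) = 192.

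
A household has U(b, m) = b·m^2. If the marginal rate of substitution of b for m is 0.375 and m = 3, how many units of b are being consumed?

b = 4

MU_b = m^2 and MU_m = 2·b·m.
MRS = MU_b/MU_m = (1/2)·m/b.
Substitute m = 3: MRS = 1.5/b. Setting 1.5/b = 0.375 gives b = 1.5/0.375 = 4.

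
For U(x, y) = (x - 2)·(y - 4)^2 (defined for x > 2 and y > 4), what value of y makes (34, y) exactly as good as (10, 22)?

y = 13

U(10, 22) = 2592.
Set U(34, y) = 2592 and solve.
With x = 34: (34 − 2) = 32, so (y − 4)^2 = 2592/32 = 81.
Taking the square root (with y > 4): y − 4 = 9, so y = 13.
Check: U(34, 13) = 2592.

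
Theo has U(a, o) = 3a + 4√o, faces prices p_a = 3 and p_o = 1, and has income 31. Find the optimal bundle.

MU_a = 3, MU_o = 4/(2√o).
MRS = 3 ÷ (4/(2√o)).
Tangency: set MRS = p_a/p_o = 3/1 = 3.
MRS depends only on o: 1.5·√o = 3 ⇒ √o = 3/1.5 = 2 ⇒ o* = 4.
From the budget, 3·a = 31 − 1·4 = 27, so a* = 9.

a* = 9, o* = 4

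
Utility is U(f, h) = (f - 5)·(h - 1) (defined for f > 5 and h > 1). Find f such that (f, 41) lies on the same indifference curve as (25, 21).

f = 15

U(25, 21) = 400.
Set U(f, 41) = 400 and solve.
With h = 41: (41 − 1) = 40, so (f − 5) = 400/40 = 10.
So f = 5 + 10 = 15.
Check: U(15, 41) = 400.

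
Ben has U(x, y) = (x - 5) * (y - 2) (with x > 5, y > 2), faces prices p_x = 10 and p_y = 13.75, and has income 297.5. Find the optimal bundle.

x* = 16, y* = 10

MU_x = (y−2), MU_y = (x−5).
MRS = (y−2)/(x−5).
Tangency: set MRS = p_x/p_y = 10/13.75 = 8/11.
So (y − 2)/(x − 5) = 8/11, i.e. (y − 2) = (8/11)·(x − 5).
Rewrite the budget in excess-of-subsistence terms: 10·(x − 5) + 13.75·(y − 2) = 297.5 − 10·5 − 13.75·2 = 220.
Substituting, 20·(x − 5) = 220, so x − 5 = 11 and x* = 16.
Then y − 2 = (8/11)·11 = 8, so y* = 10.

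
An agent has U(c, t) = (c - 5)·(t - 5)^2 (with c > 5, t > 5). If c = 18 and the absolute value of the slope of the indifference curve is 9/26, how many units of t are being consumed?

MU_c = (t−5)^2, MU_t = 2·(c−5)·(t−5).
MRS = (1/2)·(t−5)/(c−5).
Substitute c = 18: MRS = (t − 5)/26. Setting this equal to 9/26 gives t − 5 = (9/26)·26 = 9, so t = 14.

t = 14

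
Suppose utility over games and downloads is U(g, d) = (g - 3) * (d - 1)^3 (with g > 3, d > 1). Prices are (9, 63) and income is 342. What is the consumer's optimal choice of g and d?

MU_g = (d−1)^3, MU_d = 3·(g−3)·(d−1)^2.
MRS = (1/3)·(d−1)/(g−3).
Tangency: set MRS = p_g/p_d = 9/63 = 1/7.
So (1/3)·(d − 1)/(g − 3) = 1/7, i.e. (d − 1) = (3/7)·(g − 3).
Rewrite the budget in excess-of-subsistence terms: 9·(g − 3) + 63·(d − 1) = 342 − 9·3 − 63·1 = 252.
Substituting, 36·(g − 3) = 252, so g − 3 = 7 and g* = 10.
Then d − 1 = (3/7)·7 = 3, so d* = 4.

g* = 10, d* = 4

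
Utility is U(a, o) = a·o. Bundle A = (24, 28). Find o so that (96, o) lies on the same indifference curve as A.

U(24, 28) = 672.
Set U(96, o) = 672 and solve.
With a = 96: o = 672/96 = 7.
Check: U(96, 7) = 672.

o = 7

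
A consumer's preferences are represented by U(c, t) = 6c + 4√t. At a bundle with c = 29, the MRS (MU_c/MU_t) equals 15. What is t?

MU_c = 6, MU_t = 4/(2√t).
MRS = 6 ÷ (4/(2√t)).
MRS depends only on t: 3·√t = 15 ⇒ √t = 15/3 = 5 ⇒ t = 25.

t = 25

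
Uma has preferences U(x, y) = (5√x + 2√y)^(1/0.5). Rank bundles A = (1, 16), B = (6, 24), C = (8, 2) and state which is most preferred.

Bundle B

Evaluate utility at each bundle:
U(A) = 169.000.
U(B) = 486.000.
U(C) = 288.000.
Highest utility is B, so B ≻ C ≻ A.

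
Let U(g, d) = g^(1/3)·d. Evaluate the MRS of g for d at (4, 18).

MRS = 1.5

MU_g = 1/3·g^(-2/3)·d and MU_d = g^(1/3).
MRS = MU_g/MU_d = (1/3)·d/g.
At (4, 18): MRS = 1.5.
That is, one extra unit of g is worth 1.5 units of d at the margin.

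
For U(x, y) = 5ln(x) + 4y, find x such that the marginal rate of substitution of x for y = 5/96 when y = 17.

MU_x = 5/x, MU_y = 4.
MRS = 5/x ÷ 4.
MRS depends only on x: 1.25/x = 5/96 ⇒ x = 1.25/(5/96) = 24.

x = 24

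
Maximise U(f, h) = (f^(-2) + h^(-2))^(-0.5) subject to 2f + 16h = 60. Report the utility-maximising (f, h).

f* = 6, h* = 3

For CES with ρ = -2, MRS = (h/f)^3.
Tangency: set MRS = p_f/p_h = 2/16 = 0.125.
So (h/f)^3 = 0.125; taking the cube root, h/f = 0.5, i.e. h = 0.5·f.
Substitute into the budget 2·f + 16·h = 60: 10·f = 60, so f* = 6 and h* = 0.5·6 = 3.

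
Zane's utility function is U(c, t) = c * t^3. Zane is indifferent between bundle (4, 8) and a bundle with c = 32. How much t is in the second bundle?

U(4, 8) = 2048.
Set U(32, t) = 2048 and solve.
With c = 32: t^3 = 2048/32 = 64; taking the cube root, t = 4.
Check: U(32, 4) = 2048.

t = 4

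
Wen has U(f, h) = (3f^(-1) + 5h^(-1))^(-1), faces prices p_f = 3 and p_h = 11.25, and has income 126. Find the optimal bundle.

f* = 12, h* = 8

For CES with ρ = -1, MRS = (3/5)·(h/f)^2.
Tangency: set MRS = p_f/p_h = 3/11.25 = 4/15.
So (h/f)^2 = 4/9; taking the square root, h/f = 2/3, i.e. h = (2/3)·f.
Substitute into the budget 3·f + 11.25·h = 126: 10.5·f = 126, so f* = 12 and h* = (2/3)·12 = 8.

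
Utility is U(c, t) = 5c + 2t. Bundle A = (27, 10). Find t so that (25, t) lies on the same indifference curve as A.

t = 15

U(27, 10) = 155.
Set U(25, t) = 155 and solve.
5·25 + 2t = 155 ⇒ 2t = 30 ⇒ t = 15.
Check: U(25, 15) = 155.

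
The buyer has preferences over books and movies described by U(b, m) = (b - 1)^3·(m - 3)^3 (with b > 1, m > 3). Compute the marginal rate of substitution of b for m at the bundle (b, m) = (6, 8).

MU_b = 3·(b−1)^2·(m−3)^3, MU_m = 3·(b−1)^3·(m−3)^2.
MRS = (m−3)/(b−1).
At (6, 8): MRS = 1.
That is, one extra unit of b is worth 1 units of m at the margin.

MRS = 1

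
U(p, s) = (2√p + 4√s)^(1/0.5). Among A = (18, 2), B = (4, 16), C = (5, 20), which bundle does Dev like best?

Bundle C

Evaluate utility at each bundle:
U(A) = 200.000.
U(B) = 400.000.
U(C) = 500.000.
Highest utility is C, so C ≻ B ≻ A.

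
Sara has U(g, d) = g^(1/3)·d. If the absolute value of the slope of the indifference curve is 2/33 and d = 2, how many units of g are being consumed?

g = 11

MU_g = 1/3·g^(-2/3)·d and MU_d = g^(1/3).
MRS = MU_g/MU_d = (1/3)·d/g.
Substitute d = 2: MRS = (2/3)/g. Setting (2/3)/g = 2/33 gives g = (2/3)/(2/33) = 11.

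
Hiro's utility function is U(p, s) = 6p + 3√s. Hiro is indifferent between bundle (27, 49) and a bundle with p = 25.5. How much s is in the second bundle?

s = 100

U(27, 49) = 183.
Set U(25.5, s) = 183 and solve.
With p = 25.5: 3√s = 183 − 6·25.5 = 30, so √s = 10 and s = 100.
Check: U(25.5, 100) = 183.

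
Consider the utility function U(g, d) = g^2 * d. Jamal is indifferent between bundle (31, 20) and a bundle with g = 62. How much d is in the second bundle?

U(31, 20) = 19220.
Set U(62, d) = 19220 and solve.
With g = 62: 62^2 = 3844, so d = 19220/3844 = 5.
Check: U(62, 5) = 19220.

d = 5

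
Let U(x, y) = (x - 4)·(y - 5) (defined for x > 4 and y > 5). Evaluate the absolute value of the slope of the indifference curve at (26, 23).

MU_x = (y−5), MU_y = (x−4).
MRS = (y−5)/(x−4).
At (26, 23): MRS = 9/11.
The indifference curve has slope −9/11 at this bundle.

MRS = 9/11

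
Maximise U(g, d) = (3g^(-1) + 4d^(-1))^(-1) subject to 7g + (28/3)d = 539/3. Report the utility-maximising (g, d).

g* = 11, d* = 11

For CES with ρ = -1, MRS = (3/4)·(d/g)^2.
Tangency: set MRS = p_g/p_d = 7/(28/3) = 0.75.
So (d/g)^2 = 1; taking the square root, d/g = 1, i.e. d = g.
Substitute into the budget 7·g + (28/3)·d = 539/3: (49/3)·g = 539/3, so g* = 11 and d* = 11.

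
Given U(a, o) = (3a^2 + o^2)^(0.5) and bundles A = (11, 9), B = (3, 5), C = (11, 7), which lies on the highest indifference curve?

Evaluate utility at each bundle:
U(A) = 21.071.
U(B) = 7.211.
U(C) = 20.298.
Highest utility is A, so A ≻ C ≻ B.

Bundle A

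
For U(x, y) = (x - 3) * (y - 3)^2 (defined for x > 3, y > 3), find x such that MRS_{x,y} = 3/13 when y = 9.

x = 16

MU_x = (y−3)^2, MU_y = 2·(x−3)·(y−3).
MRS = (1/2)·(y−3)/(x−3).
Substitute y = 9: MRS = 3/(x − 3). Setting this equal to 3/13 gives x − 3 = 3/(3/13) = 13, so x = 16.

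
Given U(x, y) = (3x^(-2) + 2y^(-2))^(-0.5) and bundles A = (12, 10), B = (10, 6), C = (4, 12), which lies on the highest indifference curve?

Bundle A

Evaluate utility at each bundle:
U(A) = 4.949.
U(B) = 3.419.
U(C) = 2.228.
Highest utility is A, so A ≻ B ≻ C.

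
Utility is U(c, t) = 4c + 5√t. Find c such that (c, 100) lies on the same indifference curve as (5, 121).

U(5, 121) = 75.
Set U(c, 100) = 75 and solve.
With t = 100: √100 = 10, so 4c = 75 − 5·10 = 25 and c = 6.25.
Check: U(6.25, 100) = 75.

c = 6.25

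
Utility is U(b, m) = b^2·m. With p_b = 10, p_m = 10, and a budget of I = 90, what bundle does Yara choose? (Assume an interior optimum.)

b* = 6, m* = 3

MU_b = 2·b·m and MU_m = b^2.
MRS = MU_b/MU_m = (2/1)·m/b.
Tangency: set MRS = p_b/p_m = 10/10 = 1.
So (2/1)·m/b = 1, i.e. m = 0.5·b.
Substitute into the budget 10·b + 10·m = 90: 15·b = 90, so b* = 6.
Then m* = 0.5·6 = 3.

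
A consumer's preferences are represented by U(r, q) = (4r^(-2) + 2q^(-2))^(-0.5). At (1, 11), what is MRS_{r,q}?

For CES with ρ = -2, MRS = (4/2)·(q/r)^3.
At (1, 11): MRS = 2662.
That is, one extra unit of r is worth 2662 units of q at the margin.

MRS = 2662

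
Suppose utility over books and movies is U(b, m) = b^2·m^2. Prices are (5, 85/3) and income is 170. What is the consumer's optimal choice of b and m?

b* = 17, m* = 3

MU_b = 2·b·m^2 and MU_m = 2·b^2·m.
MRS = MU_b/MU_m = m/b.
Tangency: set MRS = p_b/p_m = 5/(85/3) = 3/17.
So m/b = 3/17, i.e. m = (3/17)·b.
Substitute into the budget 5·b + (85/3)·m = 170: 10·b = 170, so b* = 17.
Then m* = (3/17)·17 = 3.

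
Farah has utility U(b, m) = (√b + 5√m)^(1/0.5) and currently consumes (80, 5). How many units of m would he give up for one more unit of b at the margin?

MRS = 0.05

For CES with ρ = 0.5, MRS = (1/5)·√(m/b).
At (80, 5): MRS = 0.05.
That is, one extra unit of b is worth 0.05 units of m at the margin.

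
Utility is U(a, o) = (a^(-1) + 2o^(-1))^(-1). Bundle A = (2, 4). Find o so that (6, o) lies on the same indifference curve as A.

o = 2.4

U depends on (a, o) only through S = a^(-1) + 2o^(-1), so equal utility means equal S. At (2, 4): S = 1.
With a = 6: 6^(-1) = 1/6, so 2o^(-1) = 1 − 1/6 = 5/6, i.e. o^(-1) = 5/12.
Hence o = 1/(5/12) = 2.4.
Check: U(6, 2.4) = 1.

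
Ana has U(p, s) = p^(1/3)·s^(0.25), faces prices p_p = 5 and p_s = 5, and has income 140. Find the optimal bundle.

MU_p = 1/3·p^(-2/3)·s^(0.25) and MU_s = 0.25·p^(1/3)·s^(-0.75).
MRS = MU_p/MU_s = (4/3)·s/p.
Tangency: set MRS = p_p/p_s = 5/5 = 1.
So (4/3)·s/p = 1, i.e. s = 0.75·p.
Substitute into the budget 5·p + 5·s = 140: 8.75·p = 140, so p* = 16.
Then s* = 0.75·16 = 12.

p* = 16, s* = 12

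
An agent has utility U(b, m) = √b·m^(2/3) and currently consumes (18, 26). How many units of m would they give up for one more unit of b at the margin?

MRS = 13/12

MU_b = 0.5·b^(-0.5)·m^(2/3) and MU_m = 2/3·√b·m^(-1/3).
MRS = MU_b/MU_m = (0.75)·m/b.
At (18, 26): MRS = 13/12.
That is, one extra unit of b is worth 13/12 units of m at the margin.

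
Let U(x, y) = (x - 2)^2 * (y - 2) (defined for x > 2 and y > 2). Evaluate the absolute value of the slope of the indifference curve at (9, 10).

MRS = 16/7

MU_x = 2·(x−2)·(y−2), MU_y = (x−2)^2.
MRS = (2/1)·(y−2)/(x−2).
At (9, 10): MRS = 16/7.
That is, one extra unit of x is worth 16/7 units of y at the margin.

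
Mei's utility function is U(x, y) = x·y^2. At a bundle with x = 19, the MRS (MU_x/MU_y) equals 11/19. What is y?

MU_x = y^2 and MU_y = 2·x·y.
MRS = MU_x/MU_y = (1/2)·y/x.
Substitute x = 19: MRS = y/38. Setting y/38 = 11/19 gives y = (11/19)·38 = 22.

y = 22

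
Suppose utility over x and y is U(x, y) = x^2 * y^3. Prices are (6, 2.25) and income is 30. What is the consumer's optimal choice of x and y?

x* = 2, y* = 8

MU_x = 2·x·y^3 and MU_y = 3·x^2·y^2.
MRS = MU_x/MU_y = (2/3)·y/x.
Tangency: set MRS = p_x/p_y = 6/2.25 = 8/3.
So (2/3)·y/x = 8/3, i.e. y = 4·x.
Substitute into the budget 6·x + 2.25·y = 30: 15·x = 30, so x* = 2.
Then y* = 4·2 = 8.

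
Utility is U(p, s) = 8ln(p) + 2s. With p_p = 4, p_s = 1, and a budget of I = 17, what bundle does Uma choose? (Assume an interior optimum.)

p* = 1, s* = 13

MU_p = 8/p, MU_s = 2.
MRS = 8/p ÷ 2.
Tangency: set MRS = p_p/p_s = 4/1 = 4.
MRS depends only on p: 4/p = 4 ⇒ p* = 4/4 = 1.
From the budget, 1·s = 17 − 4·1 = 13, so s* = 13.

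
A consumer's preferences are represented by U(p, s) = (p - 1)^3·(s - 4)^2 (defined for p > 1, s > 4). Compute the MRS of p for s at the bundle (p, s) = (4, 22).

MU_p = 3·(p−1)^2·(s−4)^2, MU_s = 2·(p−1)^3·(s−4).
MRS = (3/2)·(s−4)/(p−1).
At (4, 22): MRS = 9.
So at (4, 22) the consumer would give up 9 units of s for one more unit of p.

MRS = 9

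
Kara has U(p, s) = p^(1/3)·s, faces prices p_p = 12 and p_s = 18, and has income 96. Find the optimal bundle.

MU_p = 1/3·p^(-2/3)·s and MU_s = p^(1/3).
MRS = MU_p/MU_s = (1/3)·s/p.
Tangency: set MRS = p_p/p_s = 12/18 = 2/3.
So (1/3)·s/p = 2/3, i.e. s = 2·p.
Substitute into the budget 12·p + 18·s = 96: 48·p = 96, so p* = 2.
Then s* = 2·2 = 4.

p* = 2, s* = 4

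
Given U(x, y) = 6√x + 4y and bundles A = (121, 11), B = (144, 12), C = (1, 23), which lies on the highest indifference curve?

Evaluate utility at each bundle:
U(A) = 110.000.
U(B) = 120.000.
U(C) = 98.000.
Highest utility is B, so B ≻ A ≻ C.

Bundle B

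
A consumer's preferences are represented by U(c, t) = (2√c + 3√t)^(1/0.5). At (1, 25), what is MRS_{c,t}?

MRS = 10/3

For CES with ρ = 0.5, MRS = (2/3)·√(t/c).
At (1, 25): MRS = 10/3.
The indifference curve has slope −10/3 at this bundle.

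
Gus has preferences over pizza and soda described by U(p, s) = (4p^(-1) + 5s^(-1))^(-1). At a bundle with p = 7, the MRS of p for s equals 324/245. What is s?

For CES with ρ = -1, MRS = (4/5)·(s/p)^2.
Setting (4/5)·(s/7)^2 = 324/245 gives (s/7)^2 = 81/49, so s/7 = 9/7 and s = 9.

s = 9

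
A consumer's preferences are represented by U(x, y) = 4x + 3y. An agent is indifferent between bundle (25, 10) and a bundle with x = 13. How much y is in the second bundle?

y = 26

U(25, 10) = 130.
Set U(13, y) = 130 and solve.
4·13 + 3y = 130 ⇒ 3y = 78 ⇒ y = 26.
Check: U(13, 26) = 130.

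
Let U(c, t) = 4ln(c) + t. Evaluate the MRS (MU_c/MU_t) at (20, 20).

MU_c = 4/c, MU_t = 1.
MRS = 4/c ÷ 1.
At (20, 20): MRS = 0.2.
So at (20, 20) the consumer would give up 0.2 units of t for one more unit of c.

MRS = 0.2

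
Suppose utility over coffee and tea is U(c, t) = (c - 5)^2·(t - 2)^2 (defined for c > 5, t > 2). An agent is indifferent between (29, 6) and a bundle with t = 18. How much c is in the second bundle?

c = 11

U(29, 6) = 9216.
Set U(c, 18) = 9216 and solve.
With t = 18: (18 − 2)^2 = 256, so (c − 5)^2 = 9216/256 = 36.
Taking the square root (with c > 5): c − 5 = 6, so c = 11.
Check: U(11, 18) = 9216.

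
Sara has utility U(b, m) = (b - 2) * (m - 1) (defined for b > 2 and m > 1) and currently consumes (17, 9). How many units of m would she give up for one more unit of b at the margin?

MU_b = (m−1), MU_m = (b−2).
MRS = (m−1)/(b−2).
At (17, 9): MRS = 8/15.
That is, one extra unit of b is worth 8/15 units of m at the margin.

MRS = 8/15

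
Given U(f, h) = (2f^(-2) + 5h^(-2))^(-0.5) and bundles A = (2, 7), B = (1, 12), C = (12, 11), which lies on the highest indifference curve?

Bundle C

Evaluate utility at each bundle:
U(A) = 1.289.
U(B) = 0.701.
U(C) = 4.256.
Highest utility is C, so C ≻ A ≻ B.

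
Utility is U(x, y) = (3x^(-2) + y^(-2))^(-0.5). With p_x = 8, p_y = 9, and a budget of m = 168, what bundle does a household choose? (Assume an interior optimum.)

x* = 12, y* = 8

For CES with ρ = -2, MRS = (3/1)·(y/x)^3.
Tangency: set MRS = p_x/p_y = 8/9.
So (y/x)^3 = 8/27; taking the cube root, y/x = 2/3, i.e. y = (2/3)·x.
Substitute into the budget 8·x + 9·y = 168: 14·x = 168, so x* = 12 and y* = (2/3)·12 = 8.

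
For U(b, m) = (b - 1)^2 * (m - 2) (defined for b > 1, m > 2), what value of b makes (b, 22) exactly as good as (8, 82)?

b = 15

U(8, 82) = 3920.
Set U(b, 22) = 3920 and solve.
With m = 22: (22 − 2) = 20, so (b − 1)^2 = 3920/20 = 196.
Taking the square root (with b > 1): b − 1 = 14, so b = 15.
Check: U(15, 22) = 3920.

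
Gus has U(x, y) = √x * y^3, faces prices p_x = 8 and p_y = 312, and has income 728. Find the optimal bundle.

MU_x = 0.5·x^(-0.5)·y^3 and MU_y = 3·√x·y^2.
MRS = MU_x/MU_y = (1/6)·y/x.
Tangency: set MRS = p_x/p_y = 8/312 = 1/39.
So (1/6)·y/x = 1/39, i.e. y = (2/13)·x.
Substitute into the budget 8·x + 312·y = 728: 56·x = 728, so x* = 13.
Then y* = (2/13)·13 = 2.

x* = 13, y* = 2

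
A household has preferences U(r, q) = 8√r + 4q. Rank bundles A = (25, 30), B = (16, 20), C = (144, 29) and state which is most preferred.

Evaluate utility at each bundle:
U(A) = 160.000.
U(B) = 112.000.
U(C) = 212.000.
Highest utility is C, so C ≻ A ≻ B.

Bundle C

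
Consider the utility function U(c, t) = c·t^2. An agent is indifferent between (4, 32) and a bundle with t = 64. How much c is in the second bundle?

U(4, 32) = 4096.
Set U(c, 64) = 4096 and solve.
With t = 64: 64^2 = 4096, so c = 4096/4096 = 1.
Check: U(1, 64) = 4096.

c = 1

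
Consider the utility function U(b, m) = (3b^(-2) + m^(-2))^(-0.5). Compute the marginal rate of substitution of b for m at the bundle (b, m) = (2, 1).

For CES with ρ = -2, MRS = (3/1)·(m/b)^3.
At (2, 1): MRS = 0.375.
So at (2, 1) the consumer would give up 0.375 units of m for one more unit of b.

MRS = 0.375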